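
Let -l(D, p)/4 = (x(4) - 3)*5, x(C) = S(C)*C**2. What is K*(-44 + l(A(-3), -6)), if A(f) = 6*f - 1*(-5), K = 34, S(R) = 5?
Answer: -53856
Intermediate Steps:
x(C) = 5*C**2
A(f) = 5 + 6*f (A(f) = 6*f + 5 = 5 + 6*f)
l(D, p) = -1540 (l(D, p) = -4*(5*4**2 - 3)*5 = -4*(5*16 - 3)*5 = -4*(80 - 3)*5 = -308*5 = -4*385 = -1540)
K*(-44 + l(A(-3), -6)) = 34*(-44 - 1540) = 34*(-1584) = -53856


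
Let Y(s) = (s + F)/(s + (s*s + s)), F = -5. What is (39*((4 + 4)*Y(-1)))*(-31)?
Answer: -58032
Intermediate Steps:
Y(s) = (-5 + s)/(s² + 2*s) (Y(s) = (s - 5)/(s + (s*s + s)) = (-5 + s)/(s + (s² + s)) = (-5 + s)/(s + (s + s²)) = (-5 + s)/(s² + 2*s))
(39*((4 + 4)*Y(-1)))*(-31) = (39*((4 + 4)*((-5 - 1)/((-1)*(2 - 1)))))*(-31) = (39*(8*(-1*(-6)/1)))*(-31) = (39*(8*(-1*1*(-6))))*(-31) = (39*(8*6))*(-31) = (39*48)*(-31) = 1872*(-31) = -58032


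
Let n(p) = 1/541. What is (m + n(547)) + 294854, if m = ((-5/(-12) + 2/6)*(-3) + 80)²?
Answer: 2604582301/8656 ≈ 3.0090e+5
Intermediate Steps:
n(p) = 1/541
m = 96721/16 (m = ((-5*(-1/12) + 2*(⅙))*(-3) + 80)² = ((5/12 + ⅓)*(-3) + 80)² = ((¾)*(-3) + 80)² = (-9/4 + 80)² = (311/4)² = 96721/16 ≈ 6045.1)
(m + n(547)) + 294854 = (96721/16 + 1/541) + 294854 = 52326077/8656 + 294854 = 2604582301/8656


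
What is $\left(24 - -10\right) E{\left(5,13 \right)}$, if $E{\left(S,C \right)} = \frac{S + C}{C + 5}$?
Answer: $34$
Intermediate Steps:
$E{\left(S,C \right)} = \frac{C + S}{5 + C}$
$\left(24 - -10\right) E{\left(5,13 \right)} = \left(24 - -10\right) \frac{13 + 5}{5 + 13} = \left(24 + 10\right) \frac{1}{18} \cdot 18 = 34 \cdot \frac{1}{18} \cdot 18 = 34 \cdot 1 = 34$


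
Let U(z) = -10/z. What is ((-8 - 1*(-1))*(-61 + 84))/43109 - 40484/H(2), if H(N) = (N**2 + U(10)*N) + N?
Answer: -436306350/43109 ≈ -10121.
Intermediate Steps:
H(N) = N**2 (H(N) = (N**2 + (-10/10)*N) + N = (N**2 + (-10*1/10)*N) + N = (N**2 - N) + N = N**2)
((-8 - 1*(-1))*(-61 + 84))/43109 - 40484/H(2) = ((-8 - 1*(-1))*(-61 + 84))/43109 - 40484/(2**2) = ((-8 + 1)*23)*(1/43109) - 40484/4 = -7*23*(1/43109) - 40484*1/4 = -161*1/43109 - 10121 = -161/43109 - 10121 = -436306350/43109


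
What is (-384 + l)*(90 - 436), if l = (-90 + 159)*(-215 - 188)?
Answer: 9754086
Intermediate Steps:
l = -27807 (l = 69*(-403) = -27807)
(-384 + l)*(90 - 436) = (-384 - 27807)*(90 - 436) = -28191*(-346) = 9754086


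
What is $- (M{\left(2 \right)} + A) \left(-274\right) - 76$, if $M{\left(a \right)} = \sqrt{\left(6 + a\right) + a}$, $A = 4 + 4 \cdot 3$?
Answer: $4308 + 274 \sqrt{10} \approx 5174.5$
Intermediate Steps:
$A = 16$ ($A = 4 + 12 = 16$)
$M{\left(a \right)} = \sqrt{6 + 2 a}$
$- (M{\left(2 \right)} + A) \left(-274\right) - 76 = - (\sqrt{6 + 2 \cdot 2} + 16) \left(-274\right) - 76 = - (\sqrt{6 + 4} + 16) \left(-274\right) + \left(-172 + 96\right) = - (\sqrt{10} + 16) \left(-274\right) - 76 = - (16 + \sqrt{10}) \left(-274\right) - 76 = \left(-16 - \sqrt{10}\right) \left(-274\right) - 76 = \left(4384 + 274 \sqrt{10}\right) - 76 = 4308 + 274 \sqrt{10}$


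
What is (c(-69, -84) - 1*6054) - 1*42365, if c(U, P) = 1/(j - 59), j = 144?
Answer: -4115614/85 ≈ -48419.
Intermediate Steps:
c(U, P) = 1/85 (c(U, P) = 1/(144 - 59) = 1/85)
(c(-69, -84) - 1*6054) - 1*42365 = (1/85 - 1*6054) - 1*42365 = (1/85 - 6054) - 42365 = -514589/85 - 42365 = -4115614/85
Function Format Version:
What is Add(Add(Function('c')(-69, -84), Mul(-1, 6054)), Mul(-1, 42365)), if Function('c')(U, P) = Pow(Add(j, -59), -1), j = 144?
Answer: Rational(-4115614, 85) ≈ -48419.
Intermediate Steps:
Function('c')(U, P) = Rational(1, 85) (Function('c')(U, P) = Pow(Add(144, -59), -1) = Pow(85, -1) = Rational(1, 85))
Add(Add(Function('c')(-69, -84), Mul(-1, 6054)), Mul(-1, 42365)) = Add(Add(Rational(1, 85), Mul(-1, 6054)), Mul(-1, 42365)) = Add(Add(Rational(1, 85), -6054), -42365) = Add(Rational(-514589, 85), -42365) = Rational(-4115614, 85)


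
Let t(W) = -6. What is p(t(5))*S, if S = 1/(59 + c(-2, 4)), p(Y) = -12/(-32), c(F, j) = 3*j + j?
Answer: 1/200 ≈ 0.0050000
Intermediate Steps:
c(F, j) = 4*j
p(Y) = 3/8 (p(Y) = -12*(-1/32) = 3/8)
S = 1/75 (S = 1/(59 + 4*4) = 1/(59 + 16) = 1/75 ≈ 0.013333)
p(t(5))*S = (3/8)*(1/75) = 1/200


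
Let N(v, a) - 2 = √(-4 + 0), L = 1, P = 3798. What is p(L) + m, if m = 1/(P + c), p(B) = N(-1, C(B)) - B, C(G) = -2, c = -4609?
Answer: 810/811 + 2*I ≈ 0.99877 + 2.0*I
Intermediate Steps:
N(v, a) = 2 + 2*I (N(v, a) = 2 + √(-4 + 0) = 2 + √(-4) = 2 + 2*I)
p(B) = 2 - B + 2*I (p(B) = (2 + 2*I) - B = 2 - B + 2*I)
m = -1/811 (m = 1/(3798 - 4609) = 1/(-811) = -1/811 ≈ -0.0012330)
p(L) + m = (2 - 1*1 + 2*I) - 1/811 = (2 - 1 + 2*I) - 1/811 = (1 + 2*I) - 1/811 = 810/811 + 2*I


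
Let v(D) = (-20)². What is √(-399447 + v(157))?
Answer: I*√399047 ≈ 631.7*I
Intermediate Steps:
v(D) = 400
√(-399447 + v(157)) = √(-399447 + 400) = √(-399047) = I*√399047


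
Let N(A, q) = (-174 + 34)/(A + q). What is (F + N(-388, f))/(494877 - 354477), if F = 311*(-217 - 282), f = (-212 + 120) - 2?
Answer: -37400479/33836400 ≈ -1.1053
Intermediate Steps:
f = -94 (f = -92 - 2 = -94)
N(A, q) = -140/(A + q)
F = -155189 (F = 311*(-499) = -155189)
(F + N(-388, f))/(494877 - 354477) = (-155189 - 140/(-388 - 94))/(494877 - 354477) = (-155189 - 140/(-482))/140400 = (-155189 - 140*(-1/482))*(1/140400) = (-155189 + 70/241)*(1/140400) = -37400479/241*1/140400 = -37400479/33836400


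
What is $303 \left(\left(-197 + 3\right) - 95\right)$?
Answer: $-87567$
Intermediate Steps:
$303 \left(\left(-197 + 3\right) - 95\right) = 303 \left(-194 - 95\right) = 303 \left(-289\right) = -87567$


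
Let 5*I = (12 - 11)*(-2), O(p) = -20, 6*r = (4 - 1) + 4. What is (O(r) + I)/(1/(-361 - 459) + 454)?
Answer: -5576/124093 ≈ -0.044934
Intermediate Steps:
r = 7/6 (r = ((4 - 1) + 4)/6 = (3 + 4)/6 = (⅙)*7 = 7/6 ≈ 1.1667)
I = -⅖ (I = ((12 - 11)*(-2))/5 = (1*(-2))/5 = (⅕)*(-2) = -⅖ ≈ -0.40000)
(O(r) + I)/(1/(-361 - 459) + 454) = (-20 - ⅖)/(1/(-361 - 459) + 454) = -102/(5*(1/(-820) + 454)) = -102/(5*(-1/820 + 454)) = -102/(5*372279/820) = -102/5*820/372279 = -5576/124093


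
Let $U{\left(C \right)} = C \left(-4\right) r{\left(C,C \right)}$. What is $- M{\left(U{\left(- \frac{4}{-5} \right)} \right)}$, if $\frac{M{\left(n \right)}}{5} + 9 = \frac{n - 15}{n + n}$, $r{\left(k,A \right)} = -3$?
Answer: $\frac{1485}{32} \approx 46.406$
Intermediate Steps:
$U{\left(C \right)} = 12 C$ ($U{\left(C \right)} = C \left(-4\right) \left(-3\right) = - 4 C \left(-3\right) = 12 C$)
$M{\left(n \right)} = -45 + \frac{5 \left(-15 + n\right)}{2 n}$ ($M{\left(n \right)} = -45 + 5 \frac{n - 15}{n + n} = -45 + 5 \frac{-15 + n}{2 n} = -45 + \frac{5 \left(-15 + n\right)}{2 n}$)
$- M{\left(U{\left(- \frac{4}{-5} \right)} \right)} = - \frac{5 \left(-15 - 17 \cdot 12 \left(- \frac{4}{-5}\right)\right)}{2 \cdot 12 \left(- \frac{4}{-5}\right)} = - \frac{5 \left(-15 - 17 \cdot 12 \left(\left(-4\right) \left(- \frac{1}{5}\right)\right)\right)}{2 \cdot 12 \left(\left(-4\right) \left(- \frac{1}{5}\right)\right)} = - \frac{5 \left(-15 - 17 \cdot 12 \cdot \frac{4}{5}\right)}{2 \cdot 12 \cdot \frac{4}{5}} = - \frac{5 \left(-15 - \frac{816}{5}\right)}{2 \cdot \frac{48}{5}} = - \frac{5 \cdot 5 \left(-15 - \frac{816}{5}\right)}{2 \cdot 48} = - \frac{5 \cdot 5 \left(-891\right)}{2 \cdot 48 \cdot 5} = \left(-1\right) \left(- \frac{1485}{32}\right) = \frac{1485}{32}$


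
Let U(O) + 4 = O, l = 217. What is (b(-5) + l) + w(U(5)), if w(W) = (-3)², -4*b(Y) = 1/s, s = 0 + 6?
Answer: 5423/24 ≈ 225.96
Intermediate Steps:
U(O) = -4 + O
s = 6
b(Y) = -1/24 (b(Y) = -¼/6 = -¼*⅙ = -1/24)
w(W) = 9
(b(-5) + l) + w(U(5)) = (-1/24 + 217) + 9 = 5207/24 + 9 = 5423/24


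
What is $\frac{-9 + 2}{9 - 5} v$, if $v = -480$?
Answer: $840$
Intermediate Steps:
$\frac{-9 + 2}{9 - 5} v = \frac{-9 + 2}{9 - 5} \left(-480\right) = - \frac{7}{4} \left(-480\right) = \left(-7\right) \frac{1}{4} \left(-480\right) = \left(- \frac{7}{4}\right) \left(-480\right) = 840$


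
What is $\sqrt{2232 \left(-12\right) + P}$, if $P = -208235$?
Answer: $i \sqrt{235019} \approx 484.79 i$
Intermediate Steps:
$\sqrt{2232 \left(-12\right) + P} = \sqrt{2232 \left(-12\right) - 208235} = \sqrt{-26784 - 208235} = \sqrt{-235019} = i \sqrt{235019}$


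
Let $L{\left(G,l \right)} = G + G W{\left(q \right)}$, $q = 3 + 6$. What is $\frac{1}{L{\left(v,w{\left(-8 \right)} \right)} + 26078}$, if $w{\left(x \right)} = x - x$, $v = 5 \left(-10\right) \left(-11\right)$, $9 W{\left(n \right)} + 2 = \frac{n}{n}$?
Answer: $\frac{9}{239102} \approx 3.7641 \cdot 10^{-5}$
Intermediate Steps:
$q = 9$
$W{\left(n \right)} = - \frac{1}{9}$ ($W{\left(n \right)} = - \frac{2}{9} + \frac{n \frac{1}{n}}{9} = - \frac{2}{9} + \frac{1}{9} \cdot 1 = - \frac{2}{9} + \frac{1}{9} = - \frac{1}{9}$)
$v = 550$ ($v = \left(-50\right) \left(-11\right) = 550$)
$w{\left(x \right)} = 0$
$L{\left(G,l \right)} = \frac{8 G}{9}$ ($L{\left(G,l \right)} = G + G \left(- \frac{1}{9}\right) = G - \frac{G}{9} = \frac{8 G}{9}$)
$\frac{1}{L{\left(v,w{\left(-8 \right)} \right)} + 26078} = \frac{1}{\frac{8}{9} \cdot 550 + 26078} = \frac{1}{\frac{4400}{9} + 26078} = \frac{1}{\frac{239102}{9}} = \frac{9}{239102}$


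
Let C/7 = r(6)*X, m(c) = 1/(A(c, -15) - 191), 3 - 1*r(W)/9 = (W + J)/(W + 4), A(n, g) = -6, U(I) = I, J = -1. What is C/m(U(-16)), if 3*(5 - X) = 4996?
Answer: 103031985/2 ≈ 5.1516e+7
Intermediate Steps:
X = -4981/3 (X = 5 - ⅓*4996 = 5 - 4996/3 = -4981/3 ≈ -1660.3)
r(W) = 27 - 9*(-1 + W)/(4 + W) (r(W) = 27 - 9*(W - 1)/(W + 4) = 27 - 9*(-1 + W)/(4 + W))
m(c) = -1/197 (m(c) = 1/(-6 - 191) = 1/(-197) = -1/197)
C = -523005/2 (C = 7*((9*(13 + 2*6)/(4 + 6))*(-4981/3)) = 7*((9*(13 + 12)/10)*(-4981/3)) = 7*((9*(⅒)*25)*(-4981/3)) = 7*((45/2)*(-4981/3)) = 7*(-74715/2) = -523005/2 ≈ -2.6150e+5)
C/m(U(-16)) = -523005/(2*(-1/197)) = -523005/2*(-197) = 103031985/2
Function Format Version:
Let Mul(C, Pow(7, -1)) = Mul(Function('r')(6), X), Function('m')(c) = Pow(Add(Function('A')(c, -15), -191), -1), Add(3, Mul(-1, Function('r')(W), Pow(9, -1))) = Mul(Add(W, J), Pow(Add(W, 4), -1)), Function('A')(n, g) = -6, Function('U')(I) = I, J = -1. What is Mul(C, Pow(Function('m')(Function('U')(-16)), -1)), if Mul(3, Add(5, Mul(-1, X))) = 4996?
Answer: Rational(103031985, 2) ≈ 5.1516e+7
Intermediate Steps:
X = Rational(-4981, 3) (X = Add(5, Mul(Rational(-1, 3), 4996)) = Add(5, Rational(-4996, 3)) = Rational(-4981, 3) ≈ -1660.3)
Function('r')(W) = Add(27, Mul(-9, Pow(Add(4, W), -1), Add(-1, W))) (Function('r')(W) = Add(27, Mul(-9, Mul(Add(W, -1), Pow(Add(W, 4), -1)))) = Add(27, Mul(-9, Mul(Add(-1, W), Pow(Add(4, W), -1)))) = Add(27, Mul(-9, Mul(Pow(Add(4, W), -1), Add(-1, W)))) = Add(27, Mul(-9, Pow(Add(4, W), -1), Add(-1, W))))
Function('m')(c) = Rational(-1, 197) (Function('m')(c) = Pow(Add(-6, -191), -1) = Pow(-197, -1) = Rational(-1, 197))
C = Rational(-523005, 2) (C = Mul(7, Mul(Mul(9, Pow(Add(4, 6), -1), Add(13, Mul(2, 6))), Rational(-4981, 3))) = Mul(7, Mul(Mul(9, Pow(10, -1), Add(13, 12)), Rational(-4981, 3))) = Mul(7, Mul(Mul(9, Rational(1, 10), 25), Rational(-4981, 3))) = Mul(7, Mul(Rational(45, 2), Rational(-4981, 3))) = Mul(7, Rational(-74715, 2)) = Rational(-523005, 2) ≈ -2.6150e+5)
Mul(C, Pow(Function('m')(Function('U')(-16)), -1)) = Mul(Rational(-523005, 2), Pow(Rational(-1, 197), -1)) = Mul(Rational(-523005, 2), -197) = Rational(103031985, 2)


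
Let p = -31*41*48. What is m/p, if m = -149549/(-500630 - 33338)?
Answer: -149549/32576319744 ≈ -4.5907e-6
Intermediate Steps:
m = 149549/533968 (m = -149549/(-533968) = -149549*(-1/533968) = 149549/533968 ≈ 0.28007)
p = -61008 (p = -1271*48 = -61008)
m/p = (149549/533968)/(-61008) = (149549/533968)*(-1/61008) = -149549/32576319744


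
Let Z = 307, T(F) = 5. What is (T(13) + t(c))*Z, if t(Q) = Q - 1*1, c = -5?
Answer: -307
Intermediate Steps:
t(Q) = -1 + Q (t(Q) = Q - 1 = -1 + Q)
(T(13) + t(c))*Z = (5 + (-1 - 5))*307 = (5 - 6)*307 = -1*307 = -307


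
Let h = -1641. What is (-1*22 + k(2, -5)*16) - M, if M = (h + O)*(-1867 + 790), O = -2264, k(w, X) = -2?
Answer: -4205739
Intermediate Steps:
M = 4205685 (M = (-1641 - 2264)*(-1867 + 790) = -3905*(-1077) = 4205685)
(-1*22 + k(2, -5)*16) - M = (-1*22 - 2*16) - 1*4205685 = (-22 - 32) - 4205685 = -54 - 4205685 = -4205739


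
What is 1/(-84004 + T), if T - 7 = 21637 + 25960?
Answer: -1/36400 ≈ -2.7473e-5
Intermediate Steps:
T = 47604 (T = 7 + (21637 + 25960) = 7 + 47597 = 47604)
1/(-84004 + T) = 1/(-84004 + 47604) = 1/(-36400) = -1/36400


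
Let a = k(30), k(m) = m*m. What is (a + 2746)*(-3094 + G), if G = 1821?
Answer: -4641358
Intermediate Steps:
k(m) = m²
a = 900 (a = 30² = 900)
(a + 2746)*(-3094 + G) = (900 + 2746)*(-3094 + 1821) = 3646*(-1273) = -4641358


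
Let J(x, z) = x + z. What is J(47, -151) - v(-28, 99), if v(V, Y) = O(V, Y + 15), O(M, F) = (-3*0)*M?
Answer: -104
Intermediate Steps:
O(M, F) = 0 (O(M, F) = 0*M = 0)
v(V, Y) = 0
J(47, -151) - v(-28, 99) = (47 - 151) - 1*0 = -104 + 0 = -104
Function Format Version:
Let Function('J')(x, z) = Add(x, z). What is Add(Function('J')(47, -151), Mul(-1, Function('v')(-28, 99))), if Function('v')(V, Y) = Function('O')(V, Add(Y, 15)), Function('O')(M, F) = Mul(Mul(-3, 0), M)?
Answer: -104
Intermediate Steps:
Function('O')(M, F) = 0 (Function('O')(M, F) = Mul(0, M) = 0)
Function('v')(V, Y) = 0
Add(Function('J')(47, -151), Mul(-1, Function('v')(-28, 99))) = Add(Add(47, -151), Mul(-1, 0)) = Add(-104, 0) = -104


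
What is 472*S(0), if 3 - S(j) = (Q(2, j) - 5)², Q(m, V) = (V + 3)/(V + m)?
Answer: -4366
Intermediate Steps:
Q(m, V) = (3 + V)/(V + m)
S(j) = 3 - (-5 + (3 + j)/(2 + j))² (S(j) = 3 - ((3 + j)/(j + 2) - 5)² = 3 - ((3 + j)/(2 + j) - 5)² = 3 - (-5 + (3 + j)/(2 + j))²)
472*S(0) = 472*(3 - (7 + 4*0)²/(2 + 0)²) = 472*(3 - 1*(7 + 0)²/2²) = 472*(3 - 1*¼*7²) = 472*(3 - 1*¼*49) = 472*(3 - 49/4) = 472*(-37/4) = -4366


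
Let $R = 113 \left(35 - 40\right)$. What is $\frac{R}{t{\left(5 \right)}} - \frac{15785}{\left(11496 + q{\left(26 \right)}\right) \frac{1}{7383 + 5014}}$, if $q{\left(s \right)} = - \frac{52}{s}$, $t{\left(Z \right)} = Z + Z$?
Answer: $- \frac{14024004}{821} \approx -17082.0$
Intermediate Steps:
$R = -565$ ($R = 113 \left(-5\right) = -565$)
$t{\left(Z \right)} = 2 Z$
$\frac{R}{t{\left(5 \right)}} - \frac{15785}{\left(11496 + q{\left(26 \right)}\right) \frac{1}{7383 + 5014}} = - \frac{565}{2 \cdot 5} - \frac{15785}{\left(11496 - \frac{52}{26}\right) \frac{1}{7383 + 5014}} = - \frac{565}{10} - \frac{15785}{\left(11496 - 2\right) \frac{1}{12397}} = \left(-565\right) \frac{1}{10} - \frac{15785}{\left(11496 - 2\right) \frac{1}{12397}} = - \frac{113}{2} - \frac{15785}{11494 \cdot \frac{1}{12397}} = - \frac{113}{2} - \frac{15785}{\frac{1642}{1771}} = - \frac{113}{2} - \frac{27955235}{1642} = - \frac{14024004}{821}$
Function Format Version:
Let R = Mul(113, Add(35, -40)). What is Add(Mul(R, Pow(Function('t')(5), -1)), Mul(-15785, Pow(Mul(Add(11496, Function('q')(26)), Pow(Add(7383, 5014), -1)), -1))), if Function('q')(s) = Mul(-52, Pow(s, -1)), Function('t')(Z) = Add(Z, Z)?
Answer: Rational(-14024004, 821) ≈ -17082.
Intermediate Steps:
R = -565 (R = Mul(113, -5) = -565)
Function('t')(Z) = Mul(2, Z)
Add(Mul(R, Pow(Function('t')(5), -1)), Mul(-15785, Pow(Mul(Add(11496, Function('q')(26)), Pow(Add(7383, 5014), -1)), -1))) = Add(Mul(-565, Pow(Mul(2, 5), -1)), Mul(-15785, Pow(Mul(Add(11496, Mul(-52, Pow(26, -1))), Pow(Add(7383, 5014), -1)), -1))) = Add(Mul(-565, Pow(10, -1)), Mul(-15785, Pow(Mul(Add(11496, Mul(-52, Rational(1, 26))), Pow(12397, -1)), -1))) = Add(Mul(-565, Rational(1, 10)), Mul(-15785, Pow(Mul(Add(11496, -2), Rational(1, 12397)), -1))) = Add(Rational(-113, 2), Mul(-15785, Pow(Mul(11494, Rational(1, 12397)), -1))) = Add(Rational(-113, 2), Mul(-15785, Pow(Rational(1642, 1771), -1))) = Add(Rational(-113, 2), Mul(-15785, Rational(1771, 1642))) = Add(Rational(-113, 2), Rational(-27955235, 1642)) = Rational(-14024004, 821)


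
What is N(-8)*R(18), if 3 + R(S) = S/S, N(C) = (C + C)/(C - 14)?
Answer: -16/11 ≈ -1.4545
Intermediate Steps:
N(C) = 2*C/(-14 + C) (N(C) = (2*C)/(-14 + C) = 2*C/(-14 + C))
R(S) = -2 (R(S) = -3 + S/S = -3 + 1 = -2)
N(-8)*R(18) = (2*(-8)/(-14 - 8))*(-2) = (2*(-8)/(-22))*(-2) = (2*(-8)*(-1/22))*(-2) = (8/11)*(-2) = -16/11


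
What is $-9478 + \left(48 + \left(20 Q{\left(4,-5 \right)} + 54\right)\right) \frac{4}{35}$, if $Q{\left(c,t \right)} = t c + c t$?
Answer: $- \frac{334522}{35} \approx -9557.8$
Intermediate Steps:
$Q{\left(c,t \right)} = 2 c t$ ($Q{\left(c,t \right)} = c t + c t = 2 c t$)
$-9478 + \left(48 + \left(20 Q{\left(4,-5 \right)} + 54\right)\right) \frac{4}{35} = -9478 + \left(48 + \left(20 \cdot 2 \cdot 4 \left(-5\right) + 54\right)\right) \frac{4}{35} = -9478 + \left(48 + \left(20 \left(-40\right) + 54\right)\right) 4 \cdot \frac{1}{35} = -9478 + \left(48 + \left(-800 + 54\right)\right) \frac{4}{35} = -9478 + \left(48 - 746\right) \frac{4}{35} = -9478 - \frac{2792}{35} = - \frac{334522}{35}$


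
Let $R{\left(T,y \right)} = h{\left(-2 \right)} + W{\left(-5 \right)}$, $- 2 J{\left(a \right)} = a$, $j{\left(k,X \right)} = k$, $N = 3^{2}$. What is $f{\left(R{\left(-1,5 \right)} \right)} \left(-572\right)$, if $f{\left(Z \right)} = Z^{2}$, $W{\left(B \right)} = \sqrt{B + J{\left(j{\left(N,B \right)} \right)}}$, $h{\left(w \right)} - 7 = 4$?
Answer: $-63778 - 6292 i \sqrt{38} \approx -63778.0 - 38787.0 i$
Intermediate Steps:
$N = 9$
$h{\left(w \right)} = 11$ ($h{\left(w \right)} = 7 + 4 = 11$)
$J{\left(a \right)} = - \frac{a}{2}$
$W{\left(B \right)} = \sqrt{- \frac{9}{2} + B}$ ($W{\left(B \right)} = \sqrt{B - \frac{9}{2}} = \sqrt{- \frac{9}{2} + B}$)
$R{\left(T,y \right)} = 11 + \frac{i \sqrt{38}}{2}$ ($R{\left(T,y \right)} = 11 + \frac{\sqrt{-18 + 4 \left(-5\right)}}{2} = 11 + \frac{\sqrt{-18 - 20}}{2} = 11 + \frac{\sqrt{-38}}{2} = 11 + \frac{i \sqrt{38}}{2}$)
$f{\left(R{\left(-1,5 \right)} \right)} \left(-572\right) = \left(11 + \frac{i \sqrt{38}}{2}\right)^{2} \left(-572\right) = - 572 \left(11 + \frac{i \sqrt{38}}{2}\right)^{2}$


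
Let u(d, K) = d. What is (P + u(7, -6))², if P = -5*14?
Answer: 3969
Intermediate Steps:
P = -70
(P + u(7, -6))² = (-70 + 7)² = (-63)² = 3969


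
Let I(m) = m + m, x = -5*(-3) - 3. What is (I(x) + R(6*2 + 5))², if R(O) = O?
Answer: 1681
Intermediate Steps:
x = 12 (x = 15 - 3 = 12)
I(m) = 2*m
(I(x) + R(6*2 + 5))² = (2*12 + (6*2 + 5))² = (24 + (12 + 5))² = (24 + 17)² = 41² = 1681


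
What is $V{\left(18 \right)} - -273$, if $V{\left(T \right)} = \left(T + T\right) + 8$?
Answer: $317$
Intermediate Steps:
$V{\left(T \right)} = 8 + 2 T$ ($V{\left(T \right)} = 2 T + 8 = 8 + 2 T$)
$V{\left(18 \right)} - -273 = \left(8 + 2 \cdot 18\right) - -273 = \left(8 + 36\right) + 273 = 44 + 273 = 317$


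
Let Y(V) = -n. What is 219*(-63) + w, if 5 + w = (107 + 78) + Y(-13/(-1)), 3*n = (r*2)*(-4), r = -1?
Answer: -40859/3 ≈ -13620.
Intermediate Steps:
n = 8/3 (n = (-1*2*(-4))/3 = (-2*(-4))/3 = (⅓)*8 = 8/3 ≈ 2.6667)
Y(V) = -8/3 (Y(V) = -1*8/3 = -8/3)
w = 532/3 (w = -5 + ((107 + 78) - 8/3) = -5 + (185 - 8/3) = -5 + 547/3 = 532/3 ≈ 177.33)
219*(-63) + w = 219*(-63) + 532/3 = -13797 + 532/3 = -40859/3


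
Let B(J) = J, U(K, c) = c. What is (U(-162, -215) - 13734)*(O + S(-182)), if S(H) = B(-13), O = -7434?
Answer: 103878203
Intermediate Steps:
S(H) = -13
(U(-162, -215) - 13734)*(O + S(-182)) = (-215 - 13734)*(-7434 - 13) = -13949*(-7447) = 103878203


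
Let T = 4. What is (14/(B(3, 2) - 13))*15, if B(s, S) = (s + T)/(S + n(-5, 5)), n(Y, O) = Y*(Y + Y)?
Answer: -3640/223 ≈ -16.323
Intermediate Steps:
n(Y, O) = 2*Y² (n(Y, O) = Y*(2*Y) = 2*Y²)
B(s, S) = (4 + s)/(50 + S) (B(s, S) = (s + 4)/(S + 2*(-5)²) = (4 + s)/(S + 2*25) = (4 + s)/(S + 50) = (4 + s)/(50 + S))
(14/(B(3, 2) - 13))*15 = (14/((4 + 3)/(50 + 2) - 13))*15 = (14/(7/52 - 13))*15 = (14/(-669/52))*15 = -52/669*14*15 = -728/669*15 = -3640/223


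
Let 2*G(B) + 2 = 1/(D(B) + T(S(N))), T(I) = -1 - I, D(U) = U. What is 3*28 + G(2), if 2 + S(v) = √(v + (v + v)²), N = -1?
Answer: 333/4 + √3/12 ≈ 83.394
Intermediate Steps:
S(v) = -2 + √(v + 4*v²) (S(v) = -2 + √(v + (v + v)²) = -2 + √(v + (2*v)²) = -2 + √(v + 4*v²))
G(B) = -1 + 1/(2*(1 + B - √3)) (G(B) = -1 + 1/(2*(B + (-1 - (-2 + √(-(1 + 4*(-1))))))) = -1 + 1/(2*(B + (-1 - (-2 + √(-(1 - 4)))))) = -1 + 1/(2*(B + (-1 - (-2 + √(-1*(-3)))))) = -1 + 1/(2*(B + (-1 - (-2 + √3)))) = -1 + 1/(2*(B + (-1 + (2 - √3)))) = -1 + 1/(2*(B + (1 - √3))) = -1 + 1/(2*(1 + B - √3)))
3*28 + G(2) = 3*28 + (-½ + √3 - 1*2)/(1 + 2 - √3) = 84 + (-½ + √3 - 2)/(3 - √3) = 84 + (-5/2 + √3)/(3 - √3)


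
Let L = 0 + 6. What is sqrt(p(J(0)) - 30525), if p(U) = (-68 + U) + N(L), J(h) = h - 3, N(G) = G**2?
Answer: 4*I*sqrt(1910) ≈ 174.81*I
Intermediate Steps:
L = 6
J(h) = -3 + h
p(U) = -32 + U (p(U) = (-68 + U) + 6**2 = (-68 + U) + 36 = -32 + U)
sqrt(p(J(0)) - 30525) = sqrt((-32 + (-3 + 0)) - 30525) = sqrt((-32 - 3) - 30525) = sqrt(-35 - 30525) = sqrt(-30560) = 4*I*sqrt(1910)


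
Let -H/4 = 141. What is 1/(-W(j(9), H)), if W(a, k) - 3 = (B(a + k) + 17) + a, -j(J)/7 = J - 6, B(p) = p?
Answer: 1/586 ≈ 0.0017065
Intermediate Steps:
H = -564 (H = -4*141 = -564)
j(J) = 42 - 7*J (j(J) = -7*(J - 6) = -7*(-6 + J) = 42 - 7*J)
W(a, k) = 20 + k + 2*a (W(a, k) = 3 + (((a + k) + 17) + a) = 3 + ((17 + a + k) + a) = 3 + (17 + k + 2*a) = 20 + k + 2*a)
1/(-W(j(9), H)) = 1/(-(20 - 564 + 2*(42 - 7*9))) = 1/(-(20 - 564 + 2*(42 - 63))) = 1/(-(20 - 564 + 2*(-21))) = 1/(-(20 - 564 - 42)) = 1/(-1*(-586)) = 1/586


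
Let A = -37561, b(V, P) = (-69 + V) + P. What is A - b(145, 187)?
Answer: -37824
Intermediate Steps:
b(V, P) = -69 + P + V
A - b(145, 187) = -37561 - (-69 + 187 + 145) = -37561 - 1*263 = -37561 - 263 = -37824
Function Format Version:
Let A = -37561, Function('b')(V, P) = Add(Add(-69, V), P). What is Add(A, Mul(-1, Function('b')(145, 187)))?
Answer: -37824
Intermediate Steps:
Function('b')(V, P) = Add(-69, P, V)
Add(A, Mul(-1, Function('b')(145, 187))) = Add(-37561, Mul(-1, Add(-69, 187, 145))) = Add(-37561, Mul(-1, 263)) = Add(-37561, -263) = -37824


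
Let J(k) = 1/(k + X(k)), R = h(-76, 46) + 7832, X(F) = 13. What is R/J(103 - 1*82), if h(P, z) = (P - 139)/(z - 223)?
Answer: 47140286/177 ≈ 2.6633e+5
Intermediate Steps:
h(P, z) = (-139 + P)/(-223 + z)
R = 1386479/177 (R = (-139 - 76)/(-223 + 46) + 7832 = -215/(-177) + 7832 = -1/177*(-215) + 7832 = 215/177 + 7832 = 1386479/177 ≈ 7833.2)
J(k) = 1/(13 + k) (J(k) = 1/(k + 13) = 1/(13 + k))
R/J(103 - 1*82) = 1386479/(177*(1/(13 + (103 - 1*82)))) = 1386479/(177*(1/(13 + (103 - 82)))) = 1386479/(177*(1/(13 + 21))) = 1386479/(177*(1/34)) = (1386479/177)*34 = 47140286/177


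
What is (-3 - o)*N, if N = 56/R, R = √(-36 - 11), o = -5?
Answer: -112*I*√47/47 ≈ -16.337*I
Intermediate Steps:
R = I*√47 (R = √(-47) = I*√47 ≈ 6.8557*I)
N = -56*I*√47/47 (N = 56/((I*√47)) = 56*(-I*√47/47) = -56*I*√47/47 ≈ -8.1684*I)
(-3 - o)*N = (-3 - 1*(-5))*(-56*I*√47/47) = (-3 + 5)*(-56*I*√47/47) = 2*(-56*I*√47/47) = -112*I*√47/47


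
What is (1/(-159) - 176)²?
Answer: 783160225/25281 ≈ 30978.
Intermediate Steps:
(1/(-159) - 176)² = (-1/159 - 176)² = (-27985/159)² = 783160225/25281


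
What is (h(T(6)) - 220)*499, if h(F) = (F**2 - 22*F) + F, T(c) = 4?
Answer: -143712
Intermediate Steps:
h(F) = F**2 - 21*F
(h(T(6)) - 220)*499 = (4*(-21 + 4) - 220)*499 = (4*(-17) - 220)*499 = (-68 - 220)*499 = -288*499 = -143712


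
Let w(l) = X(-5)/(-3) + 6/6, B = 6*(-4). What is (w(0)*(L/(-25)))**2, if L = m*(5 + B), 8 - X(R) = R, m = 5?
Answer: 1444/9 ≈ 160.44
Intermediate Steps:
X(R) = 8 - R
B = -24
L = -95 (L = 5*(5 - 24) = 5*(-19) = -95)
w(l) = -10/3 (w(l) = (8 - 1*(-5))/(-3) + 6/6 = (8 + 5)*(-1/3) + 6*(1/6) = 13*(-1/3) + 1 = -13/3 + 1 = -10/3)
(w(0)*(L/(-25)))**2 = (-(-950)/(3*(-25)))**2 = (-(-950)*(-1)/(3*25))**2 = (-10/3*19/5)**2 = (-38/3)**2 = 1444/9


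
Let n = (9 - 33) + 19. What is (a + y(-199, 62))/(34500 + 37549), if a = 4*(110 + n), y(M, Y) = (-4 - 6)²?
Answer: 520/72049 ≈ 0.0072173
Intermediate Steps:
n = -5 (n = -24 + 19 = -5)
y(M, Y) = 100 (y(M, Y) = (-10)² = 100)
a = 420 (a = 4*(110 - 5) = 4*105 = 420)
(a + y(-199, 62))/(34500 + 37549) = (420 + 100)/(34500 + 37549) = 520/72049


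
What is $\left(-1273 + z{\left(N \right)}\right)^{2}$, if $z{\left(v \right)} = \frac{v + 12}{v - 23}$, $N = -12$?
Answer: $1620529$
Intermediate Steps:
$z{\left(v \right)} = \frac{12 + v}{-23 + v}$
$\left(-1273 + z{\left(N \right)}\right)^{2} = \left(-1273 + \frac{12 - 12}{-23 - 12}\right)^{2} = \left(-1273 + \frac{1}{-35} \cdot 0\right)^{2} = \left(-1273 - 0\right)^{2} = \left(-1273 + 0\right)^{2} = \left(-1273\right)^{2} = 1620529$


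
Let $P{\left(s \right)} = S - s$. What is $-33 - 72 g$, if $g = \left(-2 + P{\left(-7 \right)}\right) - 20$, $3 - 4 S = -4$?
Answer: $921$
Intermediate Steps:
$S = \frac{7}{4}$ ($S = \frac{3}{4} - -1 = \frac{3}{4} + 1 = \frac{7}{4} \approx 1.75$)
$P{\left(s \right)} = \frac{7}{4} - s$
$g = - \frac{53}{4}$ ($g = \left(-2 + \left(\frac{7}{4} - -7\right)\right) - 20 = \left(-2 + \left(\frac{7}{4} + 7\right)\right) - 20 = \left(-2 + \frac{35}{4}\right) - 20 = \frac{27}{4} - 20 = - \frac{53}{4} \approx -13.25$)
$-33 - 72 g = -33 - -954 = -33 + 954 = 921$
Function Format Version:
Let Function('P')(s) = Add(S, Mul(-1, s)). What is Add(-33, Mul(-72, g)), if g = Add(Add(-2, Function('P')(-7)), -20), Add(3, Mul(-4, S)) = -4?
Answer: 921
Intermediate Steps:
S = Rational(7, 4) (S = Add(Rational(3, 4), Mul(Rational(-1, 4), -4)) = Add(Rational(3, 4), 1) = Rational(7, 4) ≈ 1.7500)
Function('P')(s) = Add(Rational(7, 4), Mul(-1, s))
g = Rational(-53, 4) (g = Add(Add(-2, Add(Rational(7, 4), Mul(-1, -7))), -20) = Add(Add(-2, Add(Rational(7, 4), 7)), -20) = Add(Add(-2, Rational(35, 4)), -20) = Add(Rational(27, 4), -20) = Rational(-53, 4) ≈ -13.250)
Add(-33, Mul(-72, g)) = Add(-33, Mul(-72, Rational(-53, 4))) = Add(-33, 954) = 921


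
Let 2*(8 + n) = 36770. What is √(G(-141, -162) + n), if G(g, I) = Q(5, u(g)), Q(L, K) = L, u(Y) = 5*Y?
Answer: √18382 ≈ 135.58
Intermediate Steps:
n = 18377 (n = -8 + (½)*36770 = -8 + 18385 = 18377)
G(g, I) = 5
√(G(-141, -162) + n) = √(5 + 18377) = √18382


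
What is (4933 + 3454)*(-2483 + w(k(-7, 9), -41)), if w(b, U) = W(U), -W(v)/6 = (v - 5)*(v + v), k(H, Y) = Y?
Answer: -210639505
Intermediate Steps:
W(v) = -12*v*(-5 + v) (W(v) = -6*(v - 5)*(v + v) = -6*(-5 + v)*2*v = -12*v*(-5 + v))
w(b, U) = 12*U*(5 - U)
(4933 + 3454)*(-2483 + w(k(-7, 9), -41)) = (4933 + 3454)*(-2483 + 12*(-41)*(5 - 1*(-41))) = 8387*(-2483 + 12*(-41)*(5 + 41)) = 8387*(-2483 + 12*(-41)*46) = 8387*(-2483 - 22632) = 8387*(-25115) = -210639505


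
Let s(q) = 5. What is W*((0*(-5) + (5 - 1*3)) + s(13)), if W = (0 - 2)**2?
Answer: 28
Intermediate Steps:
W = 4 (W = (-2)**2 = 4)
W*((0*(-5) + (5 - 1*3)) + s(13)) = 4*((0*(-5) + (5 - 1*3)) + 5) = 4*((0 + (5 - 3)) + 5) = 4*((0 + 2) + 5) = 4*(2 + 5) = 4*7 = 28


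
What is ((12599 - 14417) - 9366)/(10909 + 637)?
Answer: -5592/5773 ≈ -0.96865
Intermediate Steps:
((12599 - 14417) - 9366)/(10909 + 637) = (-1818 - 9366)/11546 = -11184*1/11546 = -5592/5773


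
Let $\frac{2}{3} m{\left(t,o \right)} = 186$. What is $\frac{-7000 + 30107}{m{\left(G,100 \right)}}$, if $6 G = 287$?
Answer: $\frac{23107}{279} \approx 82.821$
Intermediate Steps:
$G = \frac{287}{6}$ ($G = \frac{1}{6} \cdot 287 = \frac{287}{6} \approx 47.833$)
$m{\left(t,o \right)} = 279$ ($m{\left(t,o \right)} = \frac{3}{2} \cdot 186 = 279$)
$\frac{-7000 + 30107}{m{\left(G,100 \right)}} = \frac{-7000 + 30107}{279} = 23107 \cdot \frac{1}{279} = \frac{23107}{279}$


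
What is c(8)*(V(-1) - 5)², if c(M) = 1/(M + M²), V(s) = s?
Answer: ½ ≈ 0.50000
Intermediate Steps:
c(8)*(V(-1) - 5)² = (1/(8*(1 + 8)))*(-1 - 5)² = ((⅛)/9)*(-6)² = ((⅛)*(⅑))*36 = (1/72)*36 = ½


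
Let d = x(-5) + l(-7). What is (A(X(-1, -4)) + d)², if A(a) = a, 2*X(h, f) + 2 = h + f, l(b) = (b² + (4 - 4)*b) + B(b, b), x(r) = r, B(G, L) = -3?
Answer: 5625/4 ≈ 1406.3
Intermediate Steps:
l(b) = -3 + b² (l(b) = (b² + (4 - 4)*b) - 3 = (b² + 0*b) - 3 = (b² + 0) - 3 = b² - 3 = -3 + b²)
X(h, f) = -1 + f/2 + h/2 (X(h, f) = -1 + (h + f)/2 = -1 + (f + h)/2 = -1 + (f/2 + h/2) = -1 + f/2 + h/2)
d = 41 (d = -5 + (-3 + (-7)²) = -5 + (-3 + 49) = -5 + 46 = 41)
(A(X(-1, -4)) + d)² = ((-1 + (½)*(-4) + (½)*(-1)) + 41)² = ((-1 - 2 - ½) + 41)² = (-7/2 + 41)² = (75/2)² = 5625/4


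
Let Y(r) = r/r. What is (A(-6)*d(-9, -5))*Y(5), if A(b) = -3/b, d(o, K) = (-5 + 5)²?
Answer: 0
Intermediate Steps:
d(o, K) = 0 (d(o, K) = 0² = 0)
Y(r) = 1
(A(-6)*d(-9, -5))*Y(5) = (-3/(-6)*0)*1 = (-3*(-⅙)*0)*1 = ((½)*0)*1 = 0*1 = 0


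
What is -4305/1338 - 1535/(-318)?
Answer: 57070/35457 ≈ 1.6096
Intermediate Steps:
-4305/1338 - 1535/(-318) = -4305*1/1338 - 1535*(-1/318) = -1435/446 + 1535/318 = 57070/35457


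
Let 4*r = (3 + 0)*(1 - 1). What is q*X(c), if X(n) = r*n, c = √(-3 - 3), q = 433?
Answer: 0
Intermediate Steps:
c = I*√6 (c = √(-6) = I*√6 ≈ 2.4495*I)
r = 0 (r = ((3 + 0)*(1 - 1))/4 = (3*0)/4 = (¼)*0 = 0)
X(n) = 0 (X(n) = 0*n = 0)
q*X(c) = 433*0 = 0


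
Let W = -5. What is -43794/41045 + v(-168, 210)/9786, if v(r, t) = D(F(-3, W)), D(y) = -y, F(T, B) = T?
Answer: -142814983/133888790 ≈ -1.0667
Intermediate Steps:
v(r, t) = 3 (v(r, t) = -1*(-3) = 3)
-43794/41045 + v(-168, 210)/9786 = -43794/41045 + 3/9786 = -43794*1/41045 + 3*(1/9786) = -43794/41045 + 1/3262 = -142814983/133888790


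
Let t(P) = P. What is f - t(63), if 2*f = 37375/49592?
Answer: -6211217/99184 ≈ -62.623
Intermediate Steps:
f = 37375/99184 (f = (37375/49592)/2 = (37375*(1/49592))/2 = (½)*(37375/49592) = 37375/99184 ≈ 0.37682)
f - t(63) = 37375/99184 - 1*63 = 37375/99184 - 63 = -6211217/99184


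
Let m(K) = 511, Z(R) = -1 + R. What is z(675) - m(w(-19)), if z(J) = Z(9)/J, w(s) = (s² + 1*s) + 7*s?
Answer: -344917/675 ≈ -510.99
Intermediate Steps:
w(s) = s² + 8*s (w(s) = (s² + s) + 7*s = (s + s²) + 7*s = s² + 8*s)
z(J) = 8/J (z(J) = (-1 + 9)/J = 8/J)
z(675) - m(w(-19)) = 8/675 - 1*511 = 8*(1/675) - 511 = 8/675 - 511 = -344917/675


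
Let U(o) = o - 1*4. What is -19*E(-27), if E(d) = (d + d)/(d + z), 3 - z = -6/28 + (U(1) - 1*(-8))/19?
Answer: -272916/6397 ≈ -42.663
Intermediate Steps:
U(o) = -4 + o (U(o) = o - 4 = -4 + o)
z = 785/266 (z = 3 - (-6/28 + ((-4 + 1) - 1*(-8))/19) = 3 - (-6*1/28 + (-3 + 8)*(1/19)) = 3 - (-3/14 + 5*(1/19)) = 3 - (-3/14 + 5/19) = 3 - 1*13/266 = 3 - 13/266 = 785/266 ≈ 2.9511)
E(d) = 2*d/(785/266 + d) (E(d) = (d + d)/(d + 785/266) = (2*d)/(785/266 + d) = 2*d/(785/266 + d))
-19*E(-27) = -10108*(-27)/(785 + 266*(-27)) = -10108*(-27)/(785 - 7182) = -10108*(-27)/(-6397) = -10108*(-27)*(-1)/6397 = -19*14364/6397 = -272916/6397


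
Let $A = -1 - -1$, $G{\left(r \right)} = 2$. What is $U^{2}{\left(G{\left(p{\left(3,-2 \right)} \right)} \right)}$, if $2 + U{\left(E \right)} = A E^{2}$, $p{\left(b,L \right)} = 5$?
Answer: $4$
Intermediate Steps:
$A = 0$ ($A = -1 + 1 = 0$)
$U{\left(E \right)} = -2$ ($U{\left(E \right)} = -2 + 0 E^{2} = -2 + 0 = -2$)
$U^{2}{\left(G{\left(p{\left(3,-2 \right)} \right)} \right)} = \left(-2\right)^{2} = 4$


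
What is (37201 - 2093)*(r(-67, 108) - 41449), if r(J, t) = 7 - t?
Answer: -1458737400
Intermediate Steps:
(37201 - 2093)*(r(-67, 108) - 41449) = (37201 - 2093)*((7 - 1*108) - 41449) = 35108*((7 - 108) - 41449) = 35108*(-101 - 41449) = 35108*(-41550) = -1458737400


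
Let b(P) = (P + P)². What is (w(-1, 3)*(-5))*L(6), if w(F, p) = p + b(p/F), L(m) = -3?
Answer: 585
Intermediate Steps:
b(P) = 4*P² (b(P) = (2*P)² = 4*P²)
w(F, p) = p + 4*p²/F² (w(F, p) = p + 4*(p/F)² = p + 4*(p²/F²) = p + 4*p²/F²)
(w(-1, 3)*(-5))*L(6) = ((3 + 4*3²/(-1)²)*(-5))*(-3) = ((3 + 4*1*9)*(-5))*(-3) = ((3 + 36)*(-5))*(-3) = (39*(-5))*(-3) = -195*(-3) = 585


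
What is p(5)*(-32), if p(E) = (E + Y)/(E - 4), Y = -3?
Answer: -64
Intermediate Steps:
p(E) = (-3 + E)/(-4 + E) (p(E) = (E - 3)/(E - 4) = (-3 + E)/(-4 + E))
p(5)*(-32) = ((-3 + 5)/(-4 + 5))*(-32) = (2/1)*(-32) = (1*2)*(-32) = 2*(-32) = -64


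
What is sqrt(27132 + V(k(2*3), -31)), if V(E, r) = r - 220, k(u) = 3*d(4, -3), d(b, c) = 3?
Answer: sqrt(26881) ≈ 163.95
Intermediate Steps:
k(u) = 9 (k(u) = 3*3 = 9)
V(E, r) = -220 + r
sqrt(27132 + V(k(2*3), -31)) = sqrt(27132 + (-220 - 31)) = sqrt(27132 - 251) = sqrt(26881)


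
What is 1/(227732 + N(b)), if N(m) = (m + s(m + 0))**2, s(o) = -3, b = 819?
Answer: 1/893588 ≈ 1.1191e-6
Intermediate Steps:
N(m) = (-3 + m)**2 (N(m) = (m - 3)**2 = (-3 + m)**2)
1/(227732 + N(b)) = 1/(227732 + (-3 + 819)**2) = 1/(227732 + 816**2) = 1/(227732 + 665856) = 1/893588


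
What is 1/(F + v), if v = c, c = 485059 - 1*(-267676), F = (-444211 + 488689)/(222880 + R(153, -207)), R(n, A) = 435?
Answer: 223315/168097061003 ≈ 1.3285e-6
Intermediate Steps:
F = 44478/223315 (F = (-444211 + 488689)/(222880 + 435) = 44478/223315 ≈ 0.19917)
c = 752735 (c = 485059 + 267676 = 752735)
v = 752735
1/(F + v) = 1/(44478/223315 + 752735) = 1/(168097061003/223315) = 223315/168097061003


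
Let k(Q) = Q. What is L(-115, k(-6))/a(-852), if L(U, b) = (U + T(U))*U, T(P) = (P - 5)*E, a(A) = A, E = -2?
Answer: 14375/852 ≈ 16.872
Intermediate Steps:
T(P) = 10 - 2*P (T(P) = (P - 5)*(-2) = (-5 + P)*(-2) = 10 - 2*P)
L(U, b) = U*(10 - U) (L(U, b) = (U + (10 - 2*U))*U = (10 - U)*U = U*(10 - U))
L(-115, k(-6))/a(-852) = -115*(10 - 1*(-115))/(-852) = -115*(10 + 115)*(-1/852) = -115*125*(-1/852) = -14375*(-1/852) = 14375/852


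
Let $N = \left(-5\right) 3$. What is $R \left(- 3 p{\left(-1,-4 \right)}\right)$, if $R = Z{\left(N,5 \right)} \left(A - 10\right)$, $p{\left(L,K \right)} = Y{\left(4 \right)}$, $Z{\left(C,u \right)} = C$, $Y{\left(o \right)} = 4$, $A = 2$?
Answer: $-1440$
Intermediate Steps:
$N = -15$
$p{\left(L,K \right)} = 4$
$R = 120$ ($R = - 15 \left(2 - 10\right) = \left(-15\right) \left(-8\right) = 120$)
$R \left(- 3 p{\left(-1,-4 \right)}\right) = 120 \left(\left(-3\right) 4\right) = 120 \left(-12\right) = -1440$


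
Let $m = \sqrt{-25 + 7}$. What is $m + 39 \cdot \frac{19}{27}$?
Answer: $\frac{247}{9} + 3 i \sqrt{2} \approx 27.444 + 4.2426 i$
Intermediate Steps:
$m = 3 i \sqrt{2}$ ($m = \sqrt{-18} = 3 i \sqrt{2} \approx 4.2426 i$)
$m + 39 \cdot \frac{19}{27} = 3 i \sqrt{2} + 39 \cdot \frac{19}{27} = 3 i \sqrt{2} + \frac{247}{9} = \frac{247}{9} + 3 i \sqrt{2}$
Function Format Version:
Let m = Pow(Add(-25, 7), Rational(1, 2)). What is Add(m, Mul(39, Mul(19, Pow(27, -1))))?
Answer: Add(Rational(247, 9), Mul(3, I, Pow(2, Rational(1, 2)))) ≈ Add(27.444, Mul(4.2426, I))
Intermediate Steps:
m = Mul(3, I, Pow(2, Rational(1, 2))) (m = Pow(-18, Rational(1, 2)) = Mul(3, I, Pow(2, Rational(1, 2))) ≈ Mul(4.2426, I))
Add(m, Mul(39, Mul(19, Pow(27, -1)))) = Add(Mul(3, I, Pow(2, Rational(1, 2))), Mul(39, Mul(19, Pow(27, -1)))) = Add(Mul(3, I, Pow(2, Rational(1, 2))), Mul(39, Mul(19, Rational(1, 27)))) = Add(Mul(3, I, Pow(2, Rational(1, 2))), Mul(39, Rational(19, 27))) = Add(Mul(3, I, Pow(2, Rational(1, 2))), Rational(247, 9)) = Add(Rational(247, 9), Mul(3, I, Pow(2, Rational(1, 2))))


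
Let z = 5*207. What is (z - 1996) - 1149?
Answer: -2110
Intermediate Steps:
z = 1035
(z - 1996) - 1149 = (1035 - 1996) - 1149 = -961 - 1149 = -2110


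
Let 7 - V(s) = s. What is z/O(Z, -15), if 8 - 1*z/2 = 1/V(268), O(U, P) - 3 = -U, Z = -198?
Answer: 4178/52461 ≈ 0.079640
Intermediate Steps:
O(U, P) = 3 - U
V(s) = 7 - s
z = 4178/261 (z = 16 - 2/(7 - 1*268) = 16 - 2/(7 - 268) = 16 - 2/(-261) = 16 - 2*(-1/261) = 16 + 2/261 = 4178/261 ≈ 16.008)
z/O(Z, -15) = 4178/(261*(3 - 1*(-198))) = 4178/(261*(3 + 198)) = (4178/261)/201 = (4178/261)*(1/201) = 4178/52461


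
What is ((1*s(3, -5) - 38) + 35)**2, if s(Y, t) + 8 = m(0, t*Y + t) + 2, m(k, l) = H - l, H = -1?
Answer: 100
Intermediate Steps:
m(k, l) = -1 - l
s(Y, t) = -7 - t - Y*t (s(Y, t) = -8 + ((-1 - (t*Y + t)) + 2) = -8 + ((-1 - (Y*t + t)) + 2) = -8 + ((-1 - (t + Y*t)) + 2) = -8 + ((-1 + (-t - Y*t)) + 2) = -8 + ((-1 - t - Y*t) + 2) = -8 + (1 - t - Y*t) = -7 - t - Y*t)
((1*s(3, -5) - 38) + 35)**2 = ((1*(-7 - 1*(-5)*(1 + 3)) - 38) + 35)**2 = ((1*(-7 - 1*(-5)*4) - 38) + 35)**2 = ((1*(-7 + 20) - 38) + 35)**2 = ((1*13 - 38) + 35)**2 = ((13 - 38) + 35)**2 = (-25 + 35)**2 = 10**2 = 100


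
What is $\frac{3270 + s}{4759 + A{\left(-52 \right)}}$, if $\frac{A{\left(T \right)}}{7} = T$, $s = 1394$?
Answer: $\frac{4664}{4395} \approx 1.0612$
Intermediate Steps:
$A{\left(T \right)} = 7 T$
$\frac{3270 + s}{4759 + A{\left(-52 \right)}} = \frac{3270 + 1394}{4759 + 7 \left(-52\right)} = \frac{4664}{4759 - 364} = \frac{4664}{4395}$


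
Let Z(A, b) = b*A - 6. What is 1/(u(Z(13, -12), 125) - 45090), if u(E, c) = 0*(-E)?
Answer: -1/45090 ≈ -2.2178e-5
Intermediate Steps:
Z(A, b) = -6 + A*b (Z(A, b) = A*b - 6 = -6 + A*b)
u(E, c) = 0
1/(u(Z(13, -12), 125) - 45090) = 1/(0 - 45090) = 1/(-45090) = -1/45090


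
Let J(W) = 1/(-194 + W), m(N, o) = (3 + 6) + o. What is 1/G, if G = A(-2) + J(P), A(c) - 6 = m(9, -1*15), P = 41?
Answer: -153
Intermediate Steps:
m(N, o) = 9 + o
A(c) = 0 (A(c) = 6 + (9 - 1*15) = 6 + (9 - 15) = 6 - 6 = 0)
G = -1/153 (G = 0 + 1/(-194 + 41) = 0 + 1/(-153) = 0 - 1/153 = -1/153 ≈ -0.0065359)
1/G = 1/(-1/153) = -153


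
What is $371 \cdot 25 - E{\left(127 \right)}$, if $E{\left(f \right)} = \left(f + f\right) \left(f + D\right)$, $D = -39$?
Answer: $-13077$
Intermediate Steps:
$E{\left(f \right)} = 2 f \left(-39 + f\right)$ ($E{\left(f \right)} = \left(f + f\right) \left(f - 39\right) = 2 f \left(-39 + f\right)$)
$371 \cdot 25 - E{\left(127 \right)} = 371 \cdot 25 - 2 \cdot 127 \left(-39 + 127\right) = 9275 - 2 \cdot 127 \cdot 88 = 9275 - 22352 = -13077$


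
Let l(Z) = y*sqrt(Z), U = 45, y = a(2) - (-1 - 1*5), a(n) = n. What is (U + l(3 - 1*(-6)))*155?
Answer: 10695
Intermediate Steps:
y = 8 (y = 2 - (-1 - 1*5) = 2 - (-1 - 5) = 2 - 1*(-6) = 2 + 6 = 8)
l(Z) = 8*sqrt(Z)
(U + l(3 - 1*(-6)))*155 = (45 + 8*sqrt(3 - 1*(-6)))*155 = (45 + 8*sqrt(3 + 6))*155 = (45 + 8*sqrt(9))*155 = (45 + 8*3)*155 = (45 + 24)*155 = 69*155 = 10695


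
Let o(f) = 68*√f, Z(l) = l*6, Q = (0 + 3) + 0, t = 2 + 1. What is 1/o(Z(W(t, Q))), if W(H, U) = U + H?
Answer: 1/408 ≈ 0.0024510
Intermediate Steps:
t = 3
Q = 3 (Q = 3 + 0 = 3)
W(H, U) = H + U
Z(l) = 6*l
1/o(Z(W(t, Q))) = 1/(68*√(6*(3 + 3))) = 1/(68*√(6*6)) = 1/(68*√36) = 1/(68*6) = 1/408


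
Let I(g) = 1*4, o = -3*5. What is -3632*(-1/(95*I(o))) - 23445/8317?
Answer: 5324561/790115 ≈ 6.7390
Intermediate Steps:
o = -15
I(g) = 4
-3632*(-1/(95*I(o))) - 23445/8317 = -3632/(4*(-95)) - 23445/8317 = -3632/(-380) - 23445*1/8317 = -3632*(-1/380) - 23445/8317 = 908/95 - 23445/8317 = 5324561/790115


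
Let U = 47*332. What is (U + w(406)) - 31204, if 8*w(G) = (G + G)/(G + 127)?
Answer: -16629397/1066 ≈ -15600.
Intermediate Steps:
w(G) = G/(4*(127 + G)) (w(G) = ((G + G)/(G + 127))/8 = ((2*G)/(127 + G))/8 = (2*G/(127 + G))/8 = G/(4*(127 + G)))
U = 15604
(U + w(406)) - 31204 = (15604 + (¼)*406/(127 + 406)) - 31204 = (15604 + (¼)*406/533) - 31204 = (15604 + (¼)*406*(1/533)) - 31204 = (15604 + 203/1066) - 31204 = 16634067/1066 - 31204 = -16629397/1066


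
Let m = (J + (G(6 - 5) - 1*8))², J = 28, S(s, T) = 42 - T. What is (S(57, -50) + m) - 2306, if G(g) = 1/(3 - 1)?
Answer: -7175/4 ≈ -1793.8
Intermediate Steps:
G(g) = ½ (G(g) = 1/2 = ½)
m = 1681/4 (m = (28 + (½ - 1*8))² = (28 + (½ - 8))² = (28 - 15/2)² = (41/2)² = 1681/4 ≈ 420.25)
(S(57, -50) + m) - 2306 = ((42 - 1*(-50)) + 1681/4) - 2306 = ((42 + 50) + 1681/4) - 2306 = (92 + 1681/4) - 2306 = 2049/4 - 2306 = -7175/4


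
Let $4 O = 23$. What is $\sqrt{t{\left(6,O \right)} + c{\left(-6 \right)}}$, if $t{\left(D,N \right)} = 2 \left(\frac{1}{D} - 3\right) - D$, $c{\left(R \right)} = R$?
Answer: $\frac{i \sqrt{159}}{3} \approx 4.2032 i$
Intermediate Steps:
$O = \frac{23}{4}$ ($O = \frac{1}{4} \cdot 23 = \frac{23}{4} \approx 5.75$)
$t{\left(D,N \right)} = -6 - D + \frac{2}{D}$ ($t{\left(D,N \right)} = 2 \left(-3 + \frac{1}{D}\right) - D = \left(-6 + \frac{2}{D}\right) - D = -6 - D + \frac{2}{D}$)
$\sqrt{t{\left(6,O \right)} + c{\left(-6 \right)}} = \sqrt{\left(-6 - 6 + \frac{2}{6}\right) - 6} = \sqrt{\left(-6 - 6 + 2 \cdot \frac{1}{6}\right) - 6} = \sqrt{\left(-6 - 6 + \frac{1}{3}\right) - 6} = \sqrt{- \frac{35}{3} - 6} = \sqrt{- \frac{53}{3}} = \frac{i \sqrt{159}}{3}$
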